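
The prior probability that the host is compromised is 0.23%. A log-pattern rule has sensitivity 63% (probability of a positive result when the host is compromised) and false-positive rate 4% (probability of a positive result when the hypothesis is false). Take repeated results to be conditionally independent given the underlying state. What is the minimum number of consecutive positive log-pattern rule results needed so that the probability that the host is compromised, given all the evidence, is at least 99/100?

Prior odds = 0.0023/0.9977 = 23/9977.
Likelihood ratio of a positive result = 0.63/0.04 = 15.75.
Target posterior odds = 0.99/0.01 = 99.
Need (23/9977) × 15.75ⁿ ≥ 99, i.e. 15.75ⁿ ≥ 987723/23.
15.75³ = 3906.984375 falls short of 987723/23 but 15.75⁴ = 15752961/256 reaches it, so n = 4.

4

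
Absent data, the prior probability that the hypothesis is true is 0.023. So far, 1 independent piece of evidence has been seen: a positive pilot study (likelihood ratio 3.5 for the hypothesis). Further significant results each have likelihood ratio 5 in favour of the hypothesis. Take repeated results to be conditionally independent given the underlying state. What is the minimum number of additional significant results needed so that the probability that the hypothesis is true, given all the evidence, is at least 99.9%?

Prior odds = 0.023/0.977 = 23/977.
Bayes factor of the evidence already in hand = 3.5.
Odds after that evidence = (23/977) × 3.5 = 161/1954.
Target odds = 0.999/0.001 = 999.
Need 5ⁿ ≥ 999 ÷ (161/1954) = 1952046/161.
5⁵ = 3125 falls short of 1952046/161 but 5⁶ = 15625 reaches it, so n = 6.

6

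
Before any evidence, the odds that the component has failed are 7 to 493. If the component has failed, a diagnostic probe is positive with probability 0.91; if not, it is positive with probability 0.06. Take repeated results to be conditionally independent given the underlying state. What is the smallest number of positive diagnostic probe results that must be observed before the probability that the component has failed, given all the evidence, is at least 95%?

Prior odds = 7/493.
Likelihood ratio of a positive = 0.91/0.06 = 91/6.
Target posterior odds = 0.95/0.05 = 19.
Require (91/6)ⁿ ≥ 19 ÷ (7/493) = 9367/7.
(91/6)² = 8281/36 falls short of 9367/7 but (91/6)³ = 753571/216 reaches it, so n = 3.

3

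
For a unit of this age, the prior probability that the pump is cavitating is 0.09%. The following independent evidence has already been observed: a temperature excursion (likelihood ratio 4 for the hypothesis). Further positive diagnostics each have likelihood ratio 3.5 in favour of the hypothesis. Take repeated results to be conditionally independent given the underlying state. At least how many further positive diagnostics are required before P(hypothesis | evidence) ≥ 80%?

Prior odds = 0.0009/0.9991 = 9/9991.
Bayes factor of the evidence already in hand = 4.
Odds after that evidence = (9/9991) × 4 = 36/9991.
Target odds = 0.8/0.2 = 4.
Need 3.5ⁿ ≥ 4 ÷ (36/9991) = 9991/9.
3.5⁵ = 525.21875 falls short of 9991/9 but 3.5⁶ = 1838.265625 reaches it, so n = 6.

6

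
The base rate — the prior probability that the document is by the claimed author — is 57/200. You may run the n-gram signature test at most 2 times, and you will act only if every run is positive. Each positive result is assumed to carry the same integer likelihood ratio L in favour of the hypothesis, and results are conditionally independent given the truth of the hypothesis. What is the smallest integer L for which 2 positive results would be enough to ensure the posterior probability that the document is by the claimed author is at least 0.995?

Prior odds = 0.285/0.715 = 57/143.
Target odds = 0.995/0.005 = 199.
Need L² ≥ 199 ÷ (57/143) = 28457/57.
22² = 484 < 28457/57 ≤ 529 = 23², so L = 23.

23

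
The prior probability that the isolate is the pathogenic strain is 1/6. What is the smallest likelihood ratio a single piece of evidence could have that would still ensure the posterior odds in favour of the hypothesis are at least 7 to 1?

Prior odds = (1/6)/(5/6) = 0.2.
Target odds = 7.
Required Bayes factor = 7 ÷ 0.2 = 35.

35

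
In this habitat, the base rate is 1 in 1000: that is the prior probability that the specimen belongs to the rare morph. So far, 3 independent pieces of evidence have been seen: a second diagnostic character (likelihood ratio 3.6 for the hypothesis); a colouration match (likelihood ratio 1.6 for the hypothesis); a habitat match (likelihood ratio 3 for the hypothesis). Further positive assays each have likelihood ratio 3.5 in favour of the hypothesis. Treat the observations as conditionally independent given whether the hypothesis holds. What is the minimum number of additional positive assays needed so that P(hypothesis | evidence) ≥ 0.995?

Prior odds = 0.001/0.999 = 1/999.
Combined Bayes factor of the evidence already in hand = 3.6 × 1.6 × 3 = 17.28.
Odds after that evidence = (1/999) × 17.28 = 16/925.
Target odds = 0.995/0.005 = 199.
Need 3.5ⁿ ≥ 199 ÷ (16/925) = 11504.6875.
3.5⁷ = 823543/128 falls short of 11504.6875 but 3.5⁸ = 5764801/256 reaches it, so n = 8.

8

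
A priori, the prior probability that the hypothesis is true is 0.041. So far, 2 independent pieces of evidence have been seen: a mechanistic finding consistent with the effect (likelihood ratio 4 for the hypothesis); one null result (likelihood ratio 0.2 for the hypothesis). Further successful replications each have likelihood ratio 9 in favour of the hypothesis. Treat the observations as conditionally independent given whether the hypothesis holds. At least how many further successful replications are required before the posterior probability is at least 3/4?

3

Prior odds = 0.041/0.959 = 41/959.
Combined Bayes factor of the evidence already in hand = 4 × 0.2 = 0.8.
Odds after that evidence = (41/959) × 0.8 = 164/4795.
Target odds = 0.75/0.25 = 3.
Need 9ⁿ ≥ 3 ÷ (164/4795) = 14385/164.
9² = 81 falls short of 14385/164 but 9³ = 729 reaches it, so n = 3.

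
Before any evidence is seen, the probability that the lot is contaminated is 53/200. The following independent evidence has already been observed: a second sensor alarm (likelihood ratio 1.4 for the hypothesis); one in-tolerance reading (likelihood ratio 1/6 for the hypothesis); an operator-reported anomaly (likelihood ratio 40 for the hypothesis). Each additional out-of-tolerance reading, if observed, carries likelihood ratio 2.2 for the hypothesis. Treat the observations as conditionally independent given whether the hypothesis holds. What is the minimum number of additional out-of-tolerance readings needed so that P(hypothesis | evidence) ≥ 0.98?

Prior odds = 0.265/0.735 = 53/147.
Combined Bayes factor of the evidence already in hand = 1.4 × (1/6) × 40 = 28/3.
Odds after that evidence = (53/147) × 28/3 = 212/63.
Target odds = 0.98/0.02 = 49.
Need 2.2ⁿ ≥ 49 ÷ (212/63) = 3087/212.
2.2³ = 10.648 falls short of 3087/212 but 2.2⁴ = 23.4256 reaches it, so n = 4.

4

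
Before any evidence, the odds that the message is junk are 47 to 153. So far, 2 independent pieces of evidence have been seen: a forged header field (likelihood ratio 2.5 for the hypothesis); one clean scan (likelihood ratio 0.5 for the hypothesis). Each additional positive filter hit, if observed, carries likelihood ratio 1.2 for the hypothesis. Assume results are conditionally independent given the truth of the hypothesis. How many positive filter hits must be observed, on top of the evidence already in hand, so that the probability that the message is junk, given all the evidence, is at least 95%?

Prior odds = 47/153.
Combined Bayes factor of the evidence already in hand = 2.5 × 0.5 = 1.25.
Odds after that evidence = (47/153) × 1.25 = 235/612.
Target odds = 0.95/0.05 = 19.
Need 1.2ⁿ ≥ 19 ÷ (235/612) = 11628/235.
1.2²¹ ≈46.0051 falls short of 11628/235 but 1.2²² ≈55.2061 reaches it, so n = 22.

22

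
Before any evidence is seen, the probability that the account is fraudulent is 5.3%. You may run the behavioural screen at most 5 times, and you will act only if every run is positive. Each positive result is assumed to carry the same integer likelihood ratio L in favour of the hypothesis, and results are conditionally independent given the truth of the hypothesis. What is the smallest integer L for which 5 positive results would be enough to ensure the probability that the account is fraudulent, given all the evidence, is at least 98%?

4

Prior odds = 0.053/0.947 = 53/947.
Target odds = 0.98/0.02 = 49.
Need L⁵ ≥ 49 ÷ (53/947) = 46403/53.
3⁵ = 243 < 46403/53 ≤ 1024 = 4⁵, so L = 4.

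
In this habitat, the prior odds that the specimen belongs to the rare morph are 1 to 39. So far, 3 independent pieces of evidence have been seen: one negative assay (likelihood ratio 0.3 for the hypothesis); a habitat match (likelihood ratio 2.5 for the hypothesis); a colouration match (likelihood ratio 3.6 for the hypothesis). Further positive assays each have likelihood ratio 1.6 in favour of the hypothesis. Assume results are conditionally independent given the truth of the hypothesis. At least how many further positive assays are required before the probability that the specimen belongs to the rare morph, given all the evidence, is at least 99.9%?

21

Prior odds = 1/39.
Combined Bayes factor of the evidence already in hand = 0.3 × 2.5 × 3.6 = 2.7.
Odds after that evidence = (1/39) × 2.7 = 9/130.
Target odds = 0.999/0.001 = 999.
Need 1.6ⁿ ≥ 999 ÷ (9/130) = 14430.
1.6²⁰ ≈12089.3 falls short of 14430 but 1.6²¹ ≈19342.8 reaches it, so n = 21.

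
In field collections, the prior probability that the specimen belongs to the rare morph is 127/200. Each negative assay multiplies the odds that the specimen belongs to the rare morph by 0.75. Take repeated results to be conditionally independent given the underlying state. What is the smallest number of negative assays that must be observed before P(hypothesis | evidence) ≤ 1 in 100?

Prior odds: 0.635 ÷ 0.365 = 127/73.
Likelihood ratio per negative assay = 0.75.
Target posterior odds = 0.01/0.99 = 1/99.
Require 0.75ⁿ ≤ 1/99 ÷ (127/73) = 73/12573.
0.75¹⁷ ≈0.00751695 is still above 73/12573 but 0.75¹⁸ ≈0.00563771 is at or below it, so n = 18.

18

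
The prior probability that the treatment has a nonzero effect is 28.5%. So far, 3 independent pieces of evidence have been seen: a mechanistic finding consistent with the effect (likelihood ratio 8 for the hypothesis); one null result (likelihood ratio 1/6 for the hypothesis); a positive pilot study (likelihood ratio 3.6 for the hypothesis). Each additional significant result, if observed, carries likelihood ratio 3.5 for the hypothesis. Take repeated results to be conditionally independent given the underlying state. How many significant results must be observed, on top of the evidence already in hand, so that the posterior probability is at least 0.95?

Prior odds = 0.285/0.715 = 57/143.
Combined Bayes factor of the evidence already in hand = 8 × (1/6) × 3.6 = 4.8.
Odds after that evidence = (57/143) × 4.8 = 1368/715.
Target odds = 0.95/0.05 = 19.
Need 3.5ⁿ ≥ 19 ÷ (1368/715) = 715/72.
3.5¹ = 3.5 falls short of 715/72 but 3.5² = 12.25 reaches it, so n = 2.

2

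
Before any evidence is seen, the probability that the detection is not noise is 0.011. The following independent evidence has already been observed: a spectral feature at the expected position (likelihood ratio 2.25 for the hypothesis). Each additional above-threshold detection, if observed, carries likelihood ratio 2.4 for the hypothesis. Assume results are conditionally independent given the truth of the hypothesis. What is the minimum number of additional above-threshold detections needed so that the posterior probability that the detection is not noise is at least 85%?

Prior odds = 0.011/0.989 = 11/989.
Bayes factor of the evidence already in hand = 2.25.
Odds after that evidence = (11/989) × 2.25 = 99/3956.
Target odds = 0.85/0.15 = 17/3.
Need 2.4ⁿ ≥ 17/3 ÷ (99/3956) = 67252/297.
2.4⁶ = 2985984/15625 falls short of 67252/297 but 2.4⁷ = 35831808/78125 reaches it, so n = 7.

7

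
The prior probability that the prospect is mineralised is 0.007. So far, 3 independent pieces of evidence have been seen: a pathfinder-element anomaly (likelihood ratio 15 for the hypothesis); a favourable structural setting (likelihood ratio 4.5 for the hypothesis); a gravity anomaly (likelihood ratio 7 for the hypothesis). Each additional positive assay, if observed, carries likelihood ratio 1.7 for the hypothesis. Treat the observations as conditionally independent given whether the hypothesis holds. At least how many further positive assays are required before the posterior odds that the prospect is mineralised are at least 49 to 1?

6

Prior odds = 0.007/0.993 = 7/993.
Combined Bayes factor of the evidence already in hand = 15 × 4.5 × 7 = 472.5.
Odds after that evidence = (7/993) × 472.5 = 2205/662.
Target odds = 49.
Need 1.7ⁿ ≥ 49 ÷ (2205/662) = 662/45.
1.7⁵ = 1419857/100000 falls short of 662/45 but 1.7⁶ = 24137569/1000000 reaches it, so n = 6.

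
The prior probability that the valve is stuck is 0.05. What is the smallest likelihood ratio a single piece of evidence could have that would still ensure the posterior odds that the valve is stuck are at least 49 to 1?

931

Prior odds = 0.05/0.95 = 1/19.
Target odds = 49.
Required Bayes factor = 49 ÷ (1/19) = 931.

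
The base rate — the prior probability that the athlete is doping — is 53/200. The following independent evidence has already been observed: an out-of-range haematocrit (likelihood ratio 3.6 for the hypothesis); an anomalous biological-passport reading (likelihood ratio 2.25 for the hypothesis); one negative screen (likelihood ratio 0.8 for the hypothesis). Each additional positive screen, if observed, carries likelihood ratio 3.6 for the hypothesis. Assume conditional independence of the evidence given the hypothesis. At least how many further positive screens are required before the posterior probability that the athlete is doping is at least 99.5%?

4

Prior odds = 0.265/0.735 = 53/147.
Combined Bayes factor of the evidence already in hand = 3.6 × 2.25 × 0.8 = 6.48.
Odds after that evidence = (53/147) × 6.48 = 2862/1225.
Target odds = 0.995/0.005 = 199.
Need 3.6ⁿ ≥ 199 ÷ (2862/1225) = 243775/2862.
3.6³ = 46.656 falls short of 243775/2862 but 3.6⁴ = 167.9616 reaches it, so n = 4.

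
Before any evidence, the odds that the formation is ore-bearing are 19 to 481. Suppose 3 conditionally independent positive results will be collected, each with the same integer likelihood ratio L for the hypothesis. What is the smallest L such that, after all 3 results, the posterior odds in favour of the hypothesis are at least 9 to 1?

7

Prior odds = 19/481.
Target odds = 9.
Need L³ ≥ 9 ÷ (19/481) = 4329/19.
6³ = 216 < 4329/19 ≤ 343 = 7³, so L = 7.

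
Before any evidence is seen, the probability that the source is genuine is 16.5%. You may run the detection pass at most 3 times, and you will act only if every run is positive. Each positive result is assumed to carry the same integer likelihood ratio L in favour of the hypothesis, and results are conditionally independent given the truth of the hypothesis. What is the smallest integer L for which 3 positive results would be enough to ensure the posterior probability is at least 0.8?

Prior odds = 0.165/0.835 = 33/167.
Target odds = 0.8/0.2 = 4.
Need L³ ≥ 4 ÷ (33/167) = 668/33.
2³ = 8 < 668/33 ≤ 27 = 3³, so L = 3.

3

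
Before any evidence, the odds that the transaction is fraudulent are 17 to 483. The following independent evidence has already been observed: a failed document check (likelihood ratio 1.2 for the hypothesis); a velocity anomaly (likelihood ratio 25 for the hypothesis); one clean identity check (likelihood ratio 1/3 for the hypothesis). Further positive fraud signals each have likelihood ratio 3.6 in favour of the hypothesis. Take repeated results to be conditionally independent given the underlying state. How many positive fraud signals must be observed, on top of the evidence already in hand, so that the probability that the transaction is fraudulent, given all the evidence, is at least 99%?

Prior odds = 17/483.
Combined Bayes factor of the evidence already in hand = 1.2 × 25 × (1/3) = 10.
Odds after that evidence = (17/483) × 10 = 170/483.
Target odds = 0.99/0.01 = 99.
Need 3.6ⁿ ≥ 99 ÷ (170/483) = 47817/170.
3.6⁴ = 167.9616 falls short of 47817/170 but 3.6⁵ = 604.66176 reaches it, so n = 5.

5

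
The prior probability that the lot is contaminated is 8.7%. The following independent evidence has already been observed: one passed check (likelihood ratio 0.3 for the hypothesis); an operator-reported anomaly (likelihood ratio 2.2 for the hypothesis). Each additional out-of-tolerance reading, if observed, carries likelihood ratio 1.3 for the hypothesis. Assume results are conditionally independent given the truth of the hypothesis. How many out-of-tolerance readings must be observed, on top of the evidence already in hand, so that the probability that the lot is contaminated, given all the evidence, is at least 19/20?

22

Prior odds = 0.087/0.913 = 87/913.
Combined Bayes factor of the evidence already in hand = 0.3 × 2.2 = 0.66.
Odds after that evidence = (87/913) × 0.66 = 261/4150.
Target odds = 0.95/0.05 = 19.
Need 1.3ⁿ ≥ 19 ÷ (261/4150) = 78850/261.
1.3²¹ ≈247.065 falls short of 78850/261 but 1.3²² ≈321.184 reaches it, so n = 22.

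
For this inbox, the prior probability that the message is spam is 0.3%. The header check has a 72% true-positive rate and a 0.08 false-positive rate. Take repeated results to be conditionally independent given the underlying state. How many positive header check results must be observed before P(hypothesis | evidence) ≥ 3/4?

Prior odds: 0.003 ÷ 0.997 = 3/997.
Likelihood ratio of a positive result = 0.72/0.08 = 9.
Target posterior odds = 0.75/0.25 = 3.
Need (3/997) × 9ⁿ ≥ 3, i.e. 9ⁿ ≥ 997.
9³ = 729 falls short of 997 but 9⁴ = 6561 reaches it, so n = 4.

4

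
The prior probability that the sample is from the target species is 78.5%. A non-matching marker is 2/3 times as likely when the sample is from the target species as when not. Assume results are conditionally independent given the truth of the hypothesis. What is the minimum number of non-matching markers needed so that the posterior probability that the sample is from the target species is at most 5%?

11

Prior odds = 0.785/0.215 = 157/43.
Likelihood ratio per non-matching marker = 2/3.
Target odds: 0.05 ÷ 0.95 = 1/19.
Need (157/43) × (2/3)ⁿ ≤ 1/19, i.e. (2/3)ⁿ ≤ 43/2983.
(2/3)¹⁰ = 1024/59049 is still above 43/2983 but (2/3)¹¹ = 2048/177147 is at or below it, so n = 11.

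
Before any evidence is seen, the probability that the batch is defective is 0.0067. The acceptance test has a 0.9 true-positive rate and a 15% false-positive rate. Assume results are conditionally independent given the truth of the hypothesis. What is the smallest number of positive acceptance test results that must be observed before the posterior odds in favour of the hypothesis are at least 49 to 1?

5

Prior odds: 0.0067 ÷ 0.9933 = 67/9933.
Likelihood ratio of a positive result = 0.9/0.15 = 6.
Target odds = 49.
Require 6ⁿ ≥ 49 ÷ (67/9933) = 486717/67.
6⁴ = 1296 falls short of 486717/67 but 6⁵ = 7776 reaches it, so n = 5.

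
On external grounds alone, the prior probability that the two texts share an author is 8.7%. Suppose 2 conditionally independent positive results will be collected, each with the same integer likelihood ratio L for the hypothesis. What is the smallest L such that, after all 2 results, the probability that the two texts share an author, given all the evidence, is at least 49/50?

23

Prior odds = 0.087/0.913 = 87/913.
Target odds = 0.98/0.02 = 49.
Need L² ≥ 49 ÷ (87/913) = 44737/87.
22² = 484 < 44737/87 ≤ 529 = 23², so L = 23.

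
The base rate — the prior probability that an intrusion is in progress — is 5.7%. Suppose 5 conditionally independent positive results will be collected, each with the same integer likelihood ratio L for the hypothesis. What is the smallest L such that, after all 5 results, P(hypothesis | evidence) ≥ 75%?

Prior odds = 0.057/0.943 = 57/943.
Target odds = 0.75/0.25 = 3.
Need L⁵ ≥ 3 ÷ (57/943) = 943/19.
2⁵ = 32 < 943/19 ≤ 243 = 3⁵, so L = 3.

3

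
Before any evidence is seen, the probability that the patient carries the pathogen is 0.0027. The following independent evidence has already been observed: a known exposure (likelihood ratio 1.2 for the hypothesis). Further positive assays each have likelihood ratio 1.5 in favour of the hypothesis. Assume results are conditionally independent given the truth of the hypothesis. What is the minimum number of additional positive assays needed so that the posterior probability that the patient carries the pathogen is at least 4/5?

18

Prior odds = 0.0027/0.9973 = 27/9973.
Bayes factor of the evidence already in hand = 1.2.
Odds after that evidence = (27/9973) × 1.2 = 162/49865.
Target odds = 0.8/0.2 = 4.
Need 1.5ⁿ ≥ 4 ÷ (162/49865) = 99730/81.
1.5¹⁷ = 129140163/131072 falls short of 99730/81 but 1.5¹⁸ = 387420489/262144 reaches it, so n = 18.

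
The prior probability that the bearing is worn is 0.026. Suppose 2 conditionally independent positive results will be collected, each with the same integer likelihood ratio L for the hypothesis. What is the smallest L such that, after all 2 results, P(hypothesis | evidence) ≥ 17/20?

15

Prior odds = 0.026/0.974 = 13/487.
Target odds = 0.85/0.15 = 17/3.
Need L² ≥ 17/3 ÷ (13/487) = 8279/39.
14² = 196 < 8279/39 ≤ 225 = 15², so L = 15.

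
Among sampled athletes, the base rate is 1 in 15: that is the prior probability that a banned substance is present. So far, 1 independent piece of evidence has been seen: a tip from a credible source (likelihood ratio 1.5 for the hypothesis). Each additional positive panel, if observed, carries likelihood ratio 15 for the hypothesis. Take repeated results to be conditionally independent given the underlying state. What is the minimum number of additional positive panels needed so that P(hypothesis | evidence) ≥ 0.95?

Prior odds = (1/15)/(14/15) = 1/14.
Bayes factor of the evidence already in hand = 1.5.
Odds after that evidence = (1/14) × 1.5 = 3/28.
Target odds = 0.95/0.05 = 19.
Need 15ⁿ ≥ 19 ÷ (3/28) = 532/3.
15¹ = 15 falls short of 532/3 but 15² = 225 reaches it, so n = 2.

2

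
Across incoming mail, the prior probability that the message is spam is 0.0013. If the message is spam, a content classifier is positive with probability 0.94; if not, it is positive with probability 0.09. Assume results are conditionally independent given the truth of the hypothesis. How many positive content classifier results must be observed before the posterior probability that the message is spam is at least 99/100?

5

Prior odds = 0.0013/0.9987 = 13/9987.
Likelihood ratio of a positive = 0.94/0.09 = 94/9.
Target odds: 0.99 ÷ 0.01 = 99.
Need (13/9987) × (94/9)ⁿ ≥ 99, i.e. (94/9)ⁿ ≥ 988713/13.
(94/9)⁴ = 78074896/6561 falls short of 988713/13 but (94/9)⁵ ≈124287 reaches it, so n = 5.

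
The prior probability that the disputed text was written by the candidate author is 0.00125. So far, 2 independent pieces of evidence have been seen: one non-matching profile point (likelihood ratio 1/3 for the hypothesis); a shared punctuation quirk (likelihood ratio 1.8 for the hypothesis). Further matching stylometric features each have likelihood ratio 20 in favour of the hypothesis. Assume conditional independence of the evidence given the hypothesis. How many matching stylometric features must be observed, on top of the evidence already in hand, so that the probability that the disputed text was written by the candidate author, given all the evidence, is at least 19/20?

4

Prior odds = 0.00125/0.99875 = 1/799.
Combined Bayes factor of the evidence already in hand = (1/3) × 1.8 = 0.6.
Odds after that evidence = (1/799) × 0.6 = 3/3995.
Target odds = 0.95/0.05 = 19.
Need 20ⁿ ≥ 19 ÷ (3/3995) = 75905/3.
20³ = 8000 falls short of 75905/3 but 20⁴ = 160000 reaches it, so n = 4.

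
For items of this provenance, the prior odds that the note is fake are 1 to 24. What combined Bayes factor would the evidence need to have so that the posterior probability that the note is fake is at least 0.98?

1176

Prior odds = 1/24.
Target odds = 0.98/0.02 = 49.
Required Bayes factor = 49 ÷ (1/24) = 1176.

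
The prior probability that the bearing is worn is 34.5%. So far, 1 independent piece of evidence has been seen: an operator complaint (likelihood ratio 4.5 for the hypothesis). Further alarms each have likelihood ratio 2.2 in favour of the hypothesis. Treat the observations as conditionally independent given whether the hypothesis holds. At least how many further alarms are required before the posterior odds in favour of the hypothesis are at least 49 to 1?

4

Prior odds = 0.345/0.655 = 69/131.
Bayes factor of the evidence already in hand = 4.5.
Odds after that evidence = (69/131) × 4.5 = 621/262.
Target odds = 49.
Need 2.2ⁿ ≥ 49 ÷ (621/262) = 12838/621.
2.2³ = 10.648 falls short of 12838/621 but 2.2⁴ = 23.4256 reaches it, so n = 4.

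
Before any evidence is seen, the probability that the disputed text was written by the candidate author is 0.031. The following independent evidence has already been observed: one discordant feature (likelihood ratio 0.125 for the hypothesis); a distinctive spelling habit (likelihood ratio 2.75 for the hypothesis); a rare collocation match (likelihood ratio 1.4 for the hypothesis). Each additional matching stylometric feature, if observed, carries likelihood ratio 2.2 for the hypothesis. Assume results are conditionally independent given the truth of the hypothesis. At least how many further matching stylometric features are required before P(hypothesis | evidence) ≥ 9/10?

9

Prior odds = 0.031/0.969 = 31/969.
Combined Bayes factor of the evidence already in hand = 0.125 × 2.75 × 1.4 = 0.48125.
Odds after that evidence = (31/969) × 0.48125 = 2387/155040.
Target odds = 0.9/0.1 = 9.
Need 2.2ⁿ ≥ 9 ÷ (2387/155040) = 1395360/2387.
2.2⁸ = 214358881/390625 falls short of 1395360/2387 but 2.2⁹ ≈1207.27 reaches it, so n = 9.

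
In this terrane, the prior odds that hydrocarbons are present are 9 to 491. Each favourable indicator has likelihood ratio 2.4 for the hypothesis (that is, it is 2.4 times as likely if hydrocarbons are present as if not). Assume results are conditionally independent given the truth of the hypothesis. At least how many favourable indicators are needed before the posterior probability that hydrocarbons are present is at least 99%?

10

Prior odds = 9/491.
Likelihood ratio per favourable indicator = 2.4.
Target posterior odds = 0.99/0.01 = 99.
Require 2.4ⁿ ≥ 99 ÷ (9/491) = 5401.
2.4⁹ ≈2641.81 falls short of 5401 but 2.4¹⁰ ≈6340.34 reaches it, so n = 10.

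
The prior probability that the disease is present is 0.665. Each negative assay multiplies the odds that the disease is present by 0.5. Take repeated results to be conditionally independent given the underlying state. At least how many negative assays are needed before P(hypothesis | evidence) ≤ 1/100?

8

Prior odds = 0.665/0.335 = 133/67.
Likelihood ratio per negative assay = 0.5.
Target posterior odds = 0.01/0.99 = 1/99.
Require 0.5ⁿ ≤ 1/99 ÷ (133/67) = 67/13167.
0.5⁷ = 0.0078125 is still above 67/13167 but 0.5⁸ = 0.00390625 is at or below it, so n = 8.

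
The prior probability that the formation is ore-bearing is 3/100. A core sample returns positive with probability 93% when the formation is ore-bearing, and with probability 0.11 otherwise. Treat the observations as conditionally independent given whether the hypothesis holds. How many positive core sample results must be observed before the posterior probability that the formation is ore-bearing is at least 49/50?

4

Prior odds: 0.03 ÷ 0.97 = 3/97.
Likelihood ratio of a positive result = 0.93/0.11 = 93/11.
Target odds: 0.98 ÷ 0.02 = 49.
Need (3/97) × (93/11)ⁿ ≥ 49, i.e. (93/11)ⁿ ≥ 4753/3.
(93/11)³ = 804357/1331 falls short of 4753/3 but (93/11)⁴ = 74805201/14641 reaches it, so n = 4.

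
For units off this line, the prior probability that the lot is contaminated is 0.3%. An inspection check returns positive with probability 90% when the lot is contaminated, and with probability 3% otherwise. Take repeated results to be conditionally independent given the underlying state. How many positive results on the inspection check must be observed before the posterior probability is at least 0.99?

4

Prior odds = 0.003/0.997 = 3/997.
Likelihood ratio of a positive result = 0.9/0.03 = 30.
Target posterior odds = 0.99/0.01 = 99.
Need (3/997) × 30ⁿ ≥ 99, i.e. 30ⁿ ≥ 32901.
30³ = 27000 falls short of 32901 but 30⁴ = 810000 reaches it, so n = 4.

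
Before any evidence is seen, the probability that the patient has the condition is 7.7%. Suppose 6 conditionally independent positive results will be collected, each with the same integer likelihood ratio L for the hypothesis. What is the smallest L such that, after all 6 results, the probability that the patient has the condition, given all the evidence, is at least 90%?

Prior odds = 0.077/0.923 = 77/923.
Target odds = 0.9/0.1 = 9.
Need L⁶ ≥ 9 ÷ (77/923) = 8307/77.
2⁶ = 64 < 8307/77 ≤ 729 = 3⁶, so L = 3.

3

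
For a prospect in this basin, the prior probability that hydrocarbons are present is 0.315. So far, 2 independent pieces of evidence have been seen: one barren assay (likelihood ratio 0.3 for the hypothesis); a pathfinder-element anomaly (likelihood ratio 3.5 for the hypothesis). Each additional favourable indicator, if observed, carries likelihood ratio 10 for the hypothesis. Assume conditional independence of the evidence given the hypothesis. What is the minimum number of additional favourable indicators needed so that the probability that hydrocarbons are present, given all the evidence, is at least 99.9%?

Prior odds = 0.315/0.685 = 63/137.
Combined Bayes factor of the evidence already in hand = 0.3 × 3.5 = 1.05.
Odds after that evidence = (63/137) × 1.05 = 1323/2740.
Target odds = 0.999/0.001 = 999.
Need 10ⁿ ≥ 999 ÷ (1323/2740) = 101380/49.
10³ = 1000 falls short of 101380/49 but 10⁴ = 10000 reaches it, so n = 4.

4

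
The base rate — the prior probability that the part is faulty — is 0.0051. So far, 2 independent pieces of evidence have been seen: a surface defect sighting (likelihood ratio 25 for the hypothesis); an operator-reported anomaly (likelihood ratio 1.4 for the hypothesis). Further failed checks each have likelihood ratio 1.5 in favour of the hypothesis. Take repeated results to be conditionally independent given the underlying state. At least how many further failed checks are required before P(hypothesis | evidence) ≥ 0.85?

9

Prior odds = 0.0051/0.9949 = 51/9949.
Combined Bayes factor of the evidence already in hand = 25 × 1.4 = 35.
Odds after that evidence = (51/9949) × 35 = 1785/9949.
Target odds = 0.85/0.15 = 17/3.
Need 1.5ⁿ ≥ 17/3 ÷ (1785/9949) = 9949/315.
1.5⁸ = 25.62890625 falls short of 9949/315 but 1.5⁹ = 19683/512 reaches it, so n = 9.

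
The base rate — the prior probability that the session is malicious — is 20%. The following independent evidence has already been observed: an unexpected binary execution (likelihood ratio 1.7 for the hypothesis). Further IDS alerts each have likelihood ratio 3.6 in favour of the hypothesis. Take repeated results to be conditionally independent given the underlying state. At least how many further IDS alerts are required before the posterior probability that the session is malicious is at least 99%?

Prior odds = 0.2/0.8 = 0.25.
Bayes factor of the evidence already in hand = 1.7.
Odds after that evidence = 0.25 × 1.7 = 0.425.
Target odds = 0.99/0.01 = 99.
Need 3.6ⁿ ≥ 99 ÷ 0.425 = 3960/17.
3.6⁴ = 167.9616 falls short of 3960/17 but 3.6⁵ = 604.66176 reaches it, so n = 5.

5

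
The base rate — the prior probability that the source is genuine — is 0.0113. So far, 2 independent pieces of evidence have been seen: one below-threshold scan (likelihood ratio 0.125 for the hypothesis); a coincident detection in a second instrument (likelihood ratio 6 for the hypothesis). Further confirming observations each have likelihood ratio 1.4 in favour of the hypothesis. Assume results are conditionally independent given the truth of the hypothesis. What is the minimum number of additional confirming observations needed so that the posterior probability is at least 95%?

23

Prior odds = 0.0113/0.9887 = 113/9887.
Combined Bayes factor of the evidence already in hand = 0.125 × 6 = 0.75.
Odds after that evidence = (113/9887) × 0.75 = 339/39548.
Target odds = 0.95/0.05 = 19.
Need 1.4ⁿ ≥ 19 ÷ (339/39548) = 751412/339.
1.4²² ≈1639.9 falls short of 751412/339 but 1.4²³ ≈2295.86 reaches it, so n = 23.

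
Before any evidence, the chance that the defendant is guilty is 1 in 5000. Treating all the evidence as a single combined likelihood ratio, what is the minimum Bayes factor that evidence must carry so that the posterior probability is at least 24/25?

119976

Prior odds = 0.0002/0.9998 = 1/4999.
Target odds = 0.96/0.04 = 24.
Required Bayes factor = 24 ÷ (1/4999) = 119976.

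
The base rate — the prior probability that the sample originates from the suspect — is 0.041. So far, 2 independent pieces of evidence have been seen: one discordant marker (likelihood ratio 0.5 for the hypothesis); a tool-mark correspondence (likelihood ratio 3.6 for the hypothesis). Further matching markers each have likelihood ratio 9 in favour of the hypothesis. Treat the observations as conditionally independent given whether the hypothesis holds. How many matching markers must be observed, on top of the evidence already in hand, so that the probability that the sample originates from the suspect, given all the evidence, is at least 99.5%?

Prior odds = 0.041/0.959 = 41/959.
Combined Bayes factor of the evidence already in hand = 0.5 × 3.6 = 1.8.
Odds after that evidence = (41/959) × 1.8 = 369/4795.
Target odds = 0.995/0.005 = 199.
Need 9ⁿ ≥ 199 ÷ (369/4795) = 954205/369.
9³ = 729 falls short of 954205/369 but 9⁴ = 6561 reaches it, so n = 4.

4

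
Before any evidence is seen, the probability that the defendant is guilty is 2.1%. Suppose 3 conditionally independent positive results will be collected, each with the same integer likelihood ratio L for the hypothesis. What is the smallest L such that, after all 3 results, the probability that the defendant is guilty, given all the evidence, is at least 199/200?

22

Prior odds = 0.021/0.979 = 21/979.
Target odds = 0.995/0.005 = 199.
Need L³ ≥ 199 ÷ (21/979) = 194821/21.
21³ = 9261 < 194821/21 ≤ 10648 = 22³, so L = 22.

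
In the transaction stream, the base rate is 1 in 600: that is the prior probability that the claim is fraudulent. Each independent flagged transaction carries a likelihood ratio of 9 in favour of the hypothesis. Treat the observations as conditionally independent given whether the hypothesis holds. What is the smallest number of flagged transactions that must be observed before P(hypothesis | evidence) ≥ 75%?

4

Prior odds = (1/600)/(599/600) = 1/599.
Likelihood ratio per flagged transaction = 9.
Target odds: 0.75 ÷ 0.25 = 3.
Need (1/599) × 9ⁿ ≥ 3, i.e. 9ⁿ ≥ 1797.
9³ = 729 falls short of 1797 but 9⁴ = 6561 reaches it, so n = 4.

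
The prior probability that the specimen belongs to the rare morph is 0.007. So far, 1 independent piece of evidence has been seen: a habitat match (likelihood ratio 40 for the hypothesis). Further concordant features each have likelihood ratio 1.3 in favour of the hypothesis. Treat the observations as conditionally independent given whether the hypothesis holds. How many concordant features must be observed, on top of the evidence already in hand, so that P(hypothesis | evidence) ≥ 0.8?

Prior odds = 0.007/0.993 = 7/993.
Bayes factor of the evidence already in hand = 40.
Odds after that evidence = (7/993) × 40 = 280/993.
Target odds = 0.8/0.2 = 4.
Need 1.3ⁿ ≥ 4 ÷ (280/993) = 993/70.
1.3¹⁰ ≈13.7858 falls short of 993/70 but 1.3¹¹ ≈17.9216 reaches it, so n = 11.

11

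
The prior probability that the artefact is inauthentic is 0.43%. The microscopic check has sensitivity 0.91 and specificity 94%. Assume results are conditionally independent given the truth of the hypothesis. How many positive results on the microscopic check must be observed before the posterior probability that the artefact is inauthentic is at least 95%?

Prior odds: 0.0043 ÷ 0.9957 = 43/9957.
False-positive rate = 1 − 0.94 = 0.06; likelihood ratio of a positive = 0.91/0.06 = 91/6.
Target odds: 0.95 ÷ 0.05 = 19.
Need (43/9957) × (91/6)ⁿ ≥ 19, i.e. (91/6)ⁿ ≥ 189183/43.
(91/6)³ = 753571/216 falls short of 189183/43 but (91/6)⁴ = 68574961/1296 reaches it, so n = 4.

4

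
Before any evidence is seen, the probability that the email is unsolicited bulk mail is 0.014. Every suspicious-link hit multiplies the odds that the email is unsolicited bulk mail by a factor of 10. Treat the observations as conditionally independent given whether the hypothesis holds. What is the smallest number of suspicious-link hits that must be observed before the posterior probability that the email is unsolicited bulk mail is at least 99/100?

4

Prior odds: 0.014 ÷ 0.986 = 7/493.
Likelihood ratio per suspicious-link hit = 10.
Target posterior odds = 0.99/0.01 = 99.
Require 10ⁿ ≥ 99 ÷ (7/493) = 48807/7.
10³ = 1000 falls short of 48807/7 but 10⁴ = 10000 reaches it, so n = 4.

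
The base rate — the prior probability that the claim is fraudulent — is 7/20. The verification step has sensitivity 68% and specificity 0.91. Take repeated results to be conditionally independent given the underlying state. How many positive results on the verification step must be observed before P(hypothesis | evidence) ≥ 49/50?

Prior odds: 0.35 ÷ 0.65 = 7/13.
False-positive rate = 1 − 0.91 = 0.09; likelihood ratio of a positive = 0.68/0.09 = 68/9.
Target odds: 0.98 ÷ 0.02 = 49.
Need (7/13) × (68/9)ⁿ ≥ 49, i.e. (68/9)ⁿ ≥ 91.
(68/9)² = 4624/81 falls short of 91 but (68/9)³ = 314432/729 reaches it, so n = 3.

3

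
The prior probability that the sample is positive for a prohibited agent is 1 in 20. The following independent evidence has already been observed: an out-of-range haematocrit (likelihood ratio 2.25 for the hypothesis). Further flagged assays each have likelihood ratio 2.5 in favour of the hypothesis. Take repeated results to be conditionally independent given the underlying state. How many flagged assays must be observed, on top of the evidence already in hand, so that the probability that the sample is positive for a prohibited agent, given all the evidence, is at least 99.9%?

10

Prior odds = 0.05/0.95 = 1/19.
Bayes factor of the evidence already in hand = 2.25.
Odds after that evidence = (1/19) × 2.25 = 9/76.
Target odds = 0.999/0.001 = 999.
Need 2.5ⁿ ≥ 999 ÷ (9/76) = 8436.
2.5⁹ = 1953125/512 falls short of 8436 but 2.5¹⁰ = 9765625/1024 reaches it, so n = 10.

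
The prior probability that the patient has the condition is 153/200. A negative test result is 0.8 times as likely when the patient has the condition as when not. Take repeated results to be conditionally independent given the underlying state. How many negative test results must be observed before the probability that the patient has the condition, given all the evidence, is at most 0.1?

16

Prior odds = 0.765/0.235 = 153/47.
Likelihood ratio per negative test result = 0.8.
Target posterior odds = 0.1/0.9 = 1/9.
Need (153/47) × 0.8ⁿ ≤ 1/9, i.e. 0.8ⁿ ≤ 47/1377.
0.8¹⁵ ≈0.0351844 is still above 47/1377 but 0.8¹⁶ ≈0.0281475 is at or below it, so n = 16.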